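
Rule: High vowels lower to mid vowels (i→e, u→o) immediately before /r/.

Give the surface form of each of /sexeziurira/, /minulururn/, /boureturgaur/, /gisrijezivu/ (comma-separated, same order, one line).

sexeziorera, minulororn, booretorgaor, gisrijezivu

/sexeziurira/: /u/ is a high vowel immediately before /r/, so it lowers to [o]. /i/ is a high vowel immediately before /r/, so it lowers to [e]. → [sexeziorera].
/minulururn/: /u/ is a high vowel immediately before /r/, so it lowers to [o]. /u/ is a high vowel immediately before /r/, so it lowers to [o]. → [minulororn].
/boureturgaur/: /u/ is a high vowel immediately before /r/, so it lowers to [o]. /u/ is a high vowel immediately before /r/, so it lowers to [o]. /u/ is a high vowel immediately before /r/, so it lowers to [o]. → [booretorgaor].
/gisrijezivu/: the rule's environment is not met; surfaces unchanged as [gisrijezivu].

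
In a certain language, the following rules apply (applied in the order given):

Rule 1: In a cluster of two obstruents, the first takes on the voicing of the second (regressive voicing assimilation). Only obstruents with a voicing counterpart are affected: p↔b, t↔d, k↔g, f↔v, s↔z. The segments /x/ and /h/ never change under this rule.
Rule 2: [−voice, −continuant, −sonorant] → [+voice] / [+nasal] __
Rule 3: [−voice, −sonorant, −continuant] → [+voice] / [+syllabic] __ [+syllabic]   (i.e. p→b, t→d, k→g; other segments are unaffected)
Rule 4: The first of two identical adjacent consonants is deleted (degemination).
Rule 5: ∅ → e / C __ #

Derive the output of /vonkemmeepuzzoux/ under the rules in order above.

Rule 1 (regressive voicing assimilation): no segment meets the environment; /vonkemmeepuzzoux/ is unchanged.
Rule 2 (post-nasal voicing): /k/ is a voiceless stop immediately after the nasal /n/, so it voices to [g]. /vonkemmeepuzzoux/ → vongemmeepuzzoux.
Rule 3 (intervocalic voicing): /p/ is a voiceless stop between vowels /e/ and /u/, so it voices to [b]. /vongemmeepuzzoux/ → vongemmeebuzzoux.
Rule 4 (degemination): /mm/ is a geminate; the first /m/ deletes. /zz/ is a geminate; the first /z/ deletes. /vongemmeebuzzoux/ → vongemeebuzoux.
Rule 5 (final e-epenthesis): the form ends in the consonant /x/, so [e] is inserted word-finally. /vongemeebuzoux/ → vongemeebuzouxe.

vongemeebuzouxe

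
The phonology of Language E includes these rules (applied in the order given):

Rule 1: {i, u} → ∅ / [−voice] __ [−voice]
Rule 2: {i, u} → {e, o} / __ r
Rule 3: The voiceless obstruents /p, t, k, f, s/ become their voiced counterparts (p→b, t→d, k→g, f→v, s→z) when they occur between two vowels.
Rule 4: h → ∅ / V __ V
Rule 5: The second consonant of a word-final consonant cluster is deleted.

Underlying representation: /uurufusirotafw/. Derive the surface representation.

uorufserodaf

Rule 1 (high vowel syncope): /u/ is a high vowel flanked by voiceless consonants /f/ and /s/, so it deletes. /uurufusirotafw/ → uurufsirotafw.
Rule 2 (pre-rhotic lowering): /u/ is a high vowel immediately before /r/, so it lowers to [o]. /i/ is a high vowel immediately before /r/, so it lowers to [e]. /uurufsirotafw/ → uorufserotafw.
Rule 3 (intervocalic voicing): /t/ is a voiceless obstruent between vowels /o/ and /a/, so it voices to [d]. /uorufserotafw/ → uorufserodafw.
Rule 4 (intervocalic h-deletion): no segment meets the environment; /uorufserodafw/ is unchanged.
Rule 5 (final cluster simplification): /w/ is the second consonant of a word-final cluster /fw/, so it deletes. /uorufserodafw/ → uorufserodaf.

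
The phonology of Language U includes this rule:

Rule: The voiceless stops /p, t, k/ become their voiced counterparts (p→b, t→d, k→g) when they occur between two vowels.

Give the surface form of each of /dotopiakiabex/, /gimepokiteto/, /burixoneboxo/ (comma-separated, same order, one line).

dodobiagiabex, gimebogidedo, burixoneboxo

/dotopiakiabex/: /t/ is a voiceless stop between vowels /o/ and /o/, so it voices to [d]. /p/ is a voiceless stop between vowels /o/ and /i/, so it voices to [b]. /k/ is a voiceless stop between vowels /a/ and /i/, so it voices to [g]. → [dodobiagiabex].
/gimepokiteto/: /p/ is a voiceless stop between vowels /e/ and /o/, so it voices to [b]. /k/ is a voiceless stop between vowels /o/ and /i/, so it voices to [g]. /t/ is a voiceless stop between vowels /i/ and /e/, so it voices to [d]. /t/ is a voiceless stop between vowels /e/ and /o/, so it voices to [d]. → [gimebogidedo].
/burixoneboxo/: the rule's environment is not met; surfaces unchanged as [burixoneboxo].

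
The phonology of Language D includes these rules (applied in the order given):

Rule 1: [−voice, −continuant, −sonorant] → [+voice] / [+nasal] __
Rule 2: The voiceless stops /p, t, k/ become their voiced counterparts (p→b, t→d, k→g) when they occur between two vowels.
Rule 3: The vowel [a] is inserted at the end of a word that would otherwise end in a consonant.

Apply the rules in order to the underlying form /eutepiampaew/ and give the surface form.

eudebiambaewa

Rule 1 (post-nasal voicing): /p/ is a voiceless stop immediately after the nasal /m/, so it voices to [b]. /eutepiampaew/ → eutepiambaew.
Rule 2 (intervocalic voicing): /t/ is a voiceless stop between vowels /u/ and /e/, so it voices to [d]. /p/ is a voiceless stop between vowels /e/ and /i/, so it voices to [b]. /eutepiambaew/ → eudebiambaew.
Rule 3 (final a-epenthesis): the form ends in the consonant /w/, so [a] is inserted word-finally. /eudebiambaew/ → eudebiambaewa.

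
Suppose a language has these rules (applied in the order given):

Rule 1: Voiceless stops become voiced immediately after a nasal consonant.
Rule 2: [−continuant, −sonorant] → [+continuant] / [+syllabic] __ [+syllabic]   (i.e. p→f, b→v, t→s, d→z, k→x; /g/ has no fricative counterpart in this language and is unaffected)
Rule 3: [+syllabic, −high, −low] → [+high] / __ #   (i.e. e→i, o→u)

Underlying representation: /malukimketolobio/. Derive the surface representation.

maluximgesoloviu

Rule 1 (post-nasal voicing): /k/ is a voiceless stop immediately after the nasal /m/, so it voices to [g]. /malukimketolobio/ → malukimgetolobio.
Rule 2 (intervocalic spirantization): /k/ is a stop between vowels /u/ and /i/, so it spirantizes to the fricative [x]. /t/ is a stop between vowels /e/ and /o/, so it spirantizes to the fricative [s]. /b/ is a stop between vowels /o/ and /i/, so it spirantizes to the fricative [v]. /malukimgetolobio/ → maluximgesolovio.
Rule 3 (final vowel raising): /o/ is a mid vowel in word-final position, so it raises to [u]. /maluximgesolovio/ → maluximgesoloviu.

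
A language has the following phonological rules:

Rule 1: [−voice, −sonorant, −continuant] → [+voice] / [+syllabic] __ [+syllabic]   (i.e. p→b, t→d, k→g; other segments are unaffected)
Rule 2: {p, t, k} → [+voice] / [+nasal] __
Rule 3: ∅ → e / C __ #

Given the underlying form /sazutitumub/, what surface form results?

sazudidumube

Rule 1 (intervocalic voicing): /t/ is a voiceless stop between vowels /u/ and /i/, so it voices to [d]. /t/ is a voiceless stop between vowels /i/ and /u/, so it voices to [d]. /sazutitumub/ → sazudidumub.
Rule 2 (post-nasal voicing): no segment meets the environment; /sazudidumub/ is unchanged.
Rule 3 (final e-epenthesis): the form ends in the consonant /b/, so [e] is inserted word-finally. /sazudidumub/ → sazudidumube.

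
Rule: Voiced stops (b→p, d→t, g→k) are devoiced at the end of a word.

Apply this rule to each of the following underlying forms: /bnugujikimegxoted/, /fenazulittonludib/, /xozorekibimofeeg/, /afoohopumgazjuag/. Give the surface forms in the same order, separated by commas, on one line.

/bnugujikimegxoted/: /d/ is a voiced stop in word-final position, so it devoices to [t]. → [bnugujikimegxotet].
/fenazulittonludib/: /b/ is a voiced stop in word-final position, so it devoices to [p]. → [fenazulittonludip].
/xozorekibimofeeg/: /g/ is a voiced stop in word-final position, so it devoices to [k]. → [xozorekibimofeek].
/afoohopumgazjuag/: /g/ is a voiced stop in word-final position, so it devoices to [k]. → [afoohopumgazjuak].

bnugujikimegxotet, fenazulittonludip, xozorekibimofeek, afoohopumgazjuak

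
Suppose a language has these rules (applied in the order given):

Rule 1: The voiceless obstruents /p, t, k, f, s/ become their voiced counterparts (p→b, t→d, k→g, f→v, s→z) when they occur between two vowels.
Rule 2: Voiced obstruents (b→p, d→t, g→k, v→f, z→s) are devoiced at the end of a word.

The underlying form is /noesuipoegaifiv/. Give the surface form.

Rule 1 (intervocalic voicing): /s/ is a voiceless obstruent between vowels /e/ and /u/, so it voices to [z]. /p/ is a voiceless obstruent between vowels /i/ and /o/, so it voices to [b]. /f/ is a voiceless obstruent between vowels /i/ and /i/, so it voices to [v]. /noesuipoegaifiv/ → noezuiboegaiviv.
Rule 2 (final devoicing): /v/ is a voiced obstruent in word-final position, so it devoices to [f]. /noezuiboegaiviv/ → noezuiboegaivif.

noezuiboegaivif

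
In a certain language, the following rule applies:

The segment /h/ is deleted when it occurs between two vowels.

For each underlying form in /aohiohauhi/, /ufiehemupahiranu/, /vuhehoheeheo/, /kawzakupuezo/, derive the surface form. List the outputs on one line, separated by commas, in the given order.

/aohiohauhi/: /h/ occurs between vowels /o/ and /i/, so it deletes. /h/ occurs between vowels /o/ and /a/, so it deletes. /h/ occurs between vowels /u/ and /i/, so it deletes. → [aoioaui].
/ufiehemupahiranu/: /h/ occurs between vowels /e/ and /e/, so it deletes. /h/ occurs between vowels /a/ and /i/, so it deletes. → [ufieemupairanu].
/vuhehoheeheo/: /h/ occurs between vowels /u/ and /e/, so it deletes. /h/ occurs between vowels /e/ and /o/, so it deletes. /h/ occurs between vowels /o/ and /e/, so it deletes. /h/ occurs between vowels /e/ and /e/, so it deletes. → [vueoeeeo].
/kawzakupuezo/: the rule's environment is not met; surfaces unchanged as [kawzakupuezo].

aoioaui, ufieemupairanu, vueoeeeo, kawzakupuezo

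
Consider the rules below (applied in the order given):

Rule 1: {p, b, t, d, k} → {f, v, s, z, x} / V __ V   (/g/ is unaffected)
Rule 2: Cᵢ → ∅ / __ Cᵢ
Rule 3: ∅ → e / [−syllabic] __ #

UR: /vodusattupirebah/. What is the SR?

vozusatufirevahe

Rule 1 (intervocalic spirantization): /d/ is a stop between vowels /o/ and /u/, so it spirantizes to the fricative [z]. /p/ is a stop between vowels /u/ and /i/, so it spirantizes to the fricative [f]. /b/ is a stop between vowels /e/ and /a/, so it spirantizes to the fricative [v]. /vodusattupirebah/ → vozusattufirevah.
Rule 2 (degemination): /tt/ is a geminate; the first /t/ deletes. /vozusattufirevah/ → vozusatufirevah.
Rule 3 (final e-epenthesis): the form ends in the consonant /h/, so [e] is inserted word-finally. /vozusatufirevah/ → vozusatufirevahe.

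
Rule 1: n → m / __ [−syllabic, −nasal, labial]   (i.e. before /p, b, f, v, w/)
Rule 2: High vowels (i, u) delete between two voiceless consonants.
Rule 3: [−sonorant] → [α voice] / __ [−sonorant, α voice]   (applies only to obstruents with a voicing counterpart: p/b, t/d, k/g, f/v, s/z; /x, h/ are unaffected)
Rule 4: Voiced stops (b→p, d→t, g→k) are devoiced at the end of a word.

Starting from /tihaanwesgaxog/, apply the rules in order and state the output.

thaamwezgaxok

Rule 1 (nasal place assimilation): /n/ precedes the labial consonant /w/, so it assimilates in place to [m]. /tihaanwesgaxog/ → tihaamwesgaxog.
Rule 2 (high vowel syncope): /i/ is a high vowel flanked by voiceless consonants /t/ and /h/, so it deletes. /tihaamwesgaxog/ → thaamwesgaxog.
Rule 3 (regressive voicing assimilation): /s/ precedes the voiced obstruent /g/, so it voices to [z] by assimilation. /thaamwesgaxog/ → thaamwezgaxog.
Rule 4 (final devoicing): /g/ is a voiced stop in word-final position, so it devoices to [k]. /thaamwezgaxog/ → thaamwezgaxok.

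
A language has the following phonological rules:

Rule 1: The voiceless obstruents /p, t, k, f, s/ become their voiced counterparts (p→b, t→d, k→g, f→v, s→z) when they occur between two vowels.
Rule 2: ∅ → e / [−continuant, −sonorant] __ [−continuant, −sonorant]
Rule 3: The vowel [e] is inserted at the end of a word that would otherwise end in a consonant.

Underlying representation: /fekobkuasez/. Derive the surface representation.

Rule 1 (intervocalic voicing): /k/ is a voiceless obstruent between vowels /e/ and /o/, so it voices to [g]. /s/ is a voiceless obstruent between vowels /a/ and /e/, so it voices to [z]. /fekobkuasez/ → fegobkuazez.
Rule 2 (stop-cluster e-epenthesis): /b/ and /k/ form a stop–stop cluster, so [e] is inserted between them. /fegobkuazez/ → fegobekuazez.
Rule 3 (final e-epenthesis): the form ends in the consonant /z/, so [e] is inserted word-finally. /fegobekuazez/ → fegobekuazeze.

fegobekuazeze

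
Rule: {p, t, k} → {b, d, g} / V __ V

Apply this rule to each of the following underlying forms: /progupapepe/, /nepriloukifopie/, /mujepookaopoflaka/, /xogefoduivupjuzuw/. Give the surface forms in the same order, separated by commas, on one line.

/progupapepe/: /p/ is a voiceless stop between vowels /u/ and /a/, so it voices to [b]. /p/ is a voiceless stop between vowels /a/ and /e/, so it voices to [b]. /p/ is a voiceless stop between vowels /e/ and /e/, so it voices to [b]. → [progubabebe].
/nepriloukifopie/: /k/ is a voiceless stop between vowels /u/ and /i/, so it voices to [g]. /p/ is a voiceless stop between vowels /o/ and /i/, so it voices to [b]. → [neprilougifobie].
/mujepookaopoflaka/: /p/ is a voiceless stop between vowels /e/ and /o/, so it voices to [b]. /k/ is a voiceless stop between vowels /o/ and /a/, so it voices to [g]. /p/ is a voiceless stop between vowels /o/ and /o/, so it voices to [b]. /k/ is a voiceless stop between vowels /a/ and /a/, so it voices to [g]. → [mujeboogaoboflaga].
/xogefoduivupjuzuw/: the rule's environment is not met; surfaces unchanged as [xogefoduivupjuzuw].

progubabebe, neprilougifobie, mujeboogaoboflaga, xogefoduivupjuzuw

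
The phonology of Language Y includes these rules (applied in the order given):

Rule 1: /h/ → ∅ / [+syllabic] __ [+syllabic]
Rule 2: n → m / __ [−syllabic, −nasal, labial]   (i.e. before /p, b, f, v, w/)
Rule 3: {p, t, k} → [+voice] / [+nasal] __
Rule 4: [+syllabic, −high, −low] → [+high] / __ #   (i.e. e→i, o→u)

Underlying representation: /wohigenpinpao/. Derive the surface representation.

Rule 1 (intervocalic h-deletion): /h/ occurs between vowels /o/ and /i/, so it deletes. /wohigenpinpao/ → woigenpinpao.
Rule 2 (nasal place assimilation): /n/ precedes the labial consonant /p/, so it assimilates in place to [m]. /n/ precedes the labial consonant /p/, so it assimilates in place to [m]. /woigenpinpao/ → woigempimpao.
Rule 3 (post-nasal voicing): /p/ is a voiceless stop immediately after the nasal /m/, so it voices to [b]. /p/ is a voiceless stop immediately after the nasal /m/, so it voices to [b]. /woigempimpao/ → woigembimbao.
Rule 4 (final vowel raising): /o/ is a mid vowel in word-final position, so it raises to [u]. /woigembimbao/ → woigembimbau.

woigembimbau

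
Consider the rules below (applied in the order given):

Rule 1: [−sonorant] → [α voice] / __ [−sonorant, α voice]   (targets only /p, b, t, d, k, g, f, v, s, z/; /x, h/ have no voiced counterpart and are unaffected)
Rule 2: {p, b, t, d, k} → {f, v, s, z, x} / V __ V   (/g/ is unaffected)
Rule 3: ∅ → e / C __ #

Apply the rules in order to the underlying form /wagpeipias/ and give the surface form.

wakpeifiase

Rule 1 (regressive voicing assimilation): /g/ precedes the voiceless obstruent /p/, so it devoices to [k] by assimilation. /wagpeipias/ → wakpeipias.
Rule 2 (intervocalic spirantization): /p/ is a stop between vowels /i/ and /i/, so it spirantizes to the fricative [f]. /wakpeipias/ → wakpeifias.
Rule 3 (final e-epenthesis): the form ends in the consonant /s/, so [e] is inserted word-finally. /wakpeifias/ → wakpeifiase.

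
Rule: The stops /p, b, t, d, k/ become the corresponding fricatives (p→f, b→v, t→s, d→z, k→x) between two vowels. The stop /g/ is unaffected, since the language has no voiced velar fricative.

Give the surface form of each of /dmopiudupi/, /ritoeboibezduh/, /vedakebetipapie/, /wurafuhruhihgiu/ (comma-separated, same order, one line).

dmofiuzufi, risoevoivezduh, vezaxevesifafie, wurafuhruhihgiu

/dmopiudupi/: /p/ is a stop between vowels /o/ and /i/, so it spirantizes to the fricative [f]. /d/ is a stop between vowels /u/ and /u/, so it spirantizes to the fricative [z]. /p/ is a stop between vowels /u/ and /i/, so it spirantizes to the fricative [f]. → [dmofiuzufi].
/ritoeboibezduh/: /t/ is a stop between vowels /i/ and /o/, so it spirantizes to the fricative [s]. /b/ is a stop between vowels /e/ and /o/, so it spirantizes to the fricative [v]. /b/ is a stop between vowels /i/ and /e/, so it spirantizes to the fricative [v]. → [risoevoivezduh].
/vedakebetipapie/: /d/ is a stop between vowels /e/ and /a/, so it spirantizes to the fricative [z]. /k/ is a stop between vowels /a/ and /e/, so it spirantizes to the fricative [x]. /b/ is a stop between vowels /e/ and /e/, so it spirantizes to the fricative [v]. /t/ is a stop between vowels /e/ and /i/, so it spirantizes to the fricative [s]. /p/ is a stop between vowels /i/ and /a/, so it spirantizes to the fricative [f]. /p/ is a stop between vowels /a/ and /i/, so it spirantizes to the fricative [f]. → [vezaxevesifafie].
/wurafuhruhihgiu/: the rule's environment is not met; surfaces unchanged as [wurafuhruhihgiu].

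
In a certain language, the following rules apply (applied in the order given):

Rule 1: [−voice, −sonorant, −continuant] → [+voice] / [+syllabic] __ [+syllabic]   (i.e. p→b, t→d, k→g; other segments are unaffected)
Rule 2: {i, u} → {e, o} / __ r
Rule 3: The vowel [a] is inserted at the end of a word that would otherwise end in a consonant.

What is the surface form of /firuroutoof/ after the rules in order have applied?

feroroudoofa

Rule 1 (intervocalic voicing): /t/ is a voiceless stop between vowels /u/ and /o/, so it voices to [d]. /firuroutoof/ → firuroudoof.
Rule 2 (pre-rhotic lowering): /i/ is a high vowel immediately before /r/, so it lowers to [e]. /u/ is a high vowel immediately before /r/, so it lowers to [o]. /firuroudoof/ → feroroudoof.
Rule 3 (final a-epenthesis): the form ends in the consonant /f/, so [a] is inserted word-finally. /feroroudoof/ → feroroudoofa.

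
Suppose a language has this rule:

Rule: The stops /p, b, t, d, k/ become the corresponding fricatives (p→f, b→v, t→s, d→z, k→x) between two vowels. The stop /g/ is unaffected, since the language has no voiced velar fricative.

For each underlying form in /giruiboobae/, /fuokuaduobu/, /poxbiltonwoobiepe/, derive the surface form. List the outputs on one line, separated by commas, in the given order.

/giruiboobae/: /b/ is a stop between vowels /i/ and /o/, so it spirantizes to the fricative [v]. /b/ is a stop between vowels /o/ and /a/, so it spirantizes to the fricative [v]. → [giruivoovae].
/fuokuaduobu/: /k/ is a stop between vowels /o/ and /u/, so it spirantizes to the fricative [x]. /d/ is a stop between vowels /a/ and /u/, so it spirantizes to the fricative [z]. /b/ is a stop between vowels /o/ and /u/, so it spirantizes to the fricative [v]. → [fuoxuazuovu].
/poxbiltonwoobiepe/: /b/ is a stop between vowels /o/ and /i/, so it spirantizes to the fricative [v]. /p/ is a stop between vowels /e/ and /e/, so it spirantizes to the fricative [f]. → [poxbiltonwooviefe].

giruivoovae, fuoxuazuovu, poxbiltonwooviefe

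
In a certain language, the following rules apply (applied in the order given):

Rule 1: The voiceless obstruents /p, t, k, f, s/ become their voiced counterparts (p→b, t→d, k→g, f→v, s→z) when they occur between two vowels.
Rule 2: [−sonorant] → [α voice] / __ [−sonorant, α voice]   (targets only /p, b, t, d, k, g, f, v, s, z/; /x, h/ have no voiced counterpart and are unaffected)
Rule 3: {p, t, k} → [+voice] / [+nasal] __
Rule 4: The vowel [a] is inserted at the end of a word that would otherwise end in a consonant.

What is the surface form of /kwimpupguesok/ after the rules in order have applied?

kwimbubguezoka

Rule 1 (intervocalic voicing): /s/ is a voiceless obstruent between vowels /e/ and /o/, so it voices to [z]. /kwimpupguesok/ → kwimpupguezok.
Rule 2 (regressive voicing assimilation): /p/ precedes the voiced obstruent /g/, so it voices to [b] by assimilation. /kwimpupguezok/ → kwimpubguezok.
Rule 3 (post-nasal voicing): /p/ is a voiceless stop immediately after the nasal /m/, so it voices to [b]. /kwimpubguezok/ → kwimbubguezok.
Rule 4 (final a-epenthesis): the form ends in the consonant /k/, so [a] is inserted word-finally. /kwimbubguezok/ → kwimbubguezoka.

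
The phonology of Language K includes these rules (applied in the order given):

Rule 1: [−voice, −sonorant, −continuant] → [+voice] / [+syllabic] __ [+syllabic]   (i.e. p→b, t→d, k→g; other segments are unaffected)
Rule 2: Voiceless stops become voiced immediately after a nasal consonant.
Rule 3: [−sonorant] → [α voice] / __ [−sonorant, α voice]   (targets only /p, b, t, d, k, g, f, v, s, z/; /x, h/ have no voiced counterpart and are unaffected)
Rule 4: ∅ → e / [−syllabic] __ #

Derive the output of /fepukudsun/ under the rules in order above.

febugutsune

Rule 1 (intervocalic voicing): /p/ is a voiceless stop between vowels /e/ and /u/, so it voices to [b]. /k/ is a voiceless stop between vowels /u/ and /u/, so it voices to [g]. /fepukudsun/ → febugudsun.
Rule 2 (post-nasal voicing): no segment meets the environment; /febugudsun/ is unchanged.
Rule 3 (regressive voicing assimilation): /d/ precedes the voiceless obstruent /s/, so it devoices to [t] by assimilation. /febugudsun/ → febugutsun.
Rule 4 (final e-epenthesis): the form ends in the consonant /n/, so [e] is inserted word-finally. /febugutsun/ → febugutsune.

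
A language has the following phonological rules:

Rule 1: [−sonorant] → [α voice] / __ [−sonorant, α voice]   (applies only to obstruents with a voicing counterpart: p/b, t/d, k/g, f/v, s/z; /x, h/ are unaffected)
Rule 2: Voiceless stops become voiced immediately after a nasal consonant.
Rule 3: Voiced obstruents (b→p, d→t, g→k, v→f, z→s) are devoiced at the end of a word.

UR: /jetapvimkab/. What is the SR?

Rule 1 (regressive voicing assimilation): /p/ precedes the voiced obstruent /v/, so it voices to [b] by assimilation. /jetapvimkab/ → jetabvimkab.
Rule 2 (post-nasal voicing): /k/ is a voiceless stop immediately after the nasal /m/, so it voices to [g]. /jetabvimkab/ → jetabvimgab.
Rule 3 (final devoicing): /b/ is a voiced obstruent in word-final position, so it devoices to [p]. /jetabvimgab/ → jetabvimgap.

jetabvimgap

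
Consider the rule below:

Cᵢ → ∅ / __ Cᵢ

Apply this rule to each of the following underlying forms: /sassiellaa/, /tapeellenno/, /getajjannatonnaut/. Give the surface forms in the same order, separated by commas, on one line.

sasielaa, tapeeleno, getajanatonaut

/sassiellaa/: /ss/ is a geminate; the first /s/ deletes. /ll/ is a geminate; the first /l/ deletes. → [sasielaa].
/tapeellenno/: /ll/ is a geminate; the first /l/ deletes. /nn/ is a geminate; the first /n/ deletes. → [tapeeleno].
/getajjannatonnaut/: /jj/ is a geminate; the first /j/ deletes. /nn/ is a geminate; the first /n/ deletes. /nn/ is a geminate; the first /n/ deletes. → [getajanatonaut].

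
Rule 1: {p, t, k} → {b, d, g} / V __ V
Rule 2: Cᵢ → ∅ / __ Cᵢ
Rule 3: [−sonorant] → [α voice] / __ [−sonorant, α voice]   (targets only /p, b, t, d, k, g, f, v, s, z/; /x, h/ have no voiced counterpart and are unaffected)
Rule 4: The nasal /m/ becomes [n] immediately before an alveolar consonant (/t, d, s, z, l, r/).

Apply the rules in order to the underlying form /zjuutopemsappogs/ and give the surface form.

Rule 1 (intervocalic voicing): /t/ is a voiceless stop between vowels /u/ and /o/, so it voices to [d]. /p/ is a voiceless stop between vowels /o/ and /e/, so it voices to [b]. /zjuutopemsappogs/ → zjuudobemsappogs.
Rule 2 (degemination): /pp/ is a geminate; the first /p/ deletes. /zjuudobemsappogs/ → zjuudobemsapogs.
Rule 3 (regressive voicing assimilation): /g/ precedes the voiceless obstruent /s/, so it devoices to [k] by assimilation. /zjuudobemsapogs/ → zjuudobemsapoks.
Rule 4 (nasal place assimilation): /m/ precedes the alveolar consonant /s/, so it assimilates in place to [n]. /zjuudobemsapoks/ → zjuudobensapoks.

zjuudobensapoks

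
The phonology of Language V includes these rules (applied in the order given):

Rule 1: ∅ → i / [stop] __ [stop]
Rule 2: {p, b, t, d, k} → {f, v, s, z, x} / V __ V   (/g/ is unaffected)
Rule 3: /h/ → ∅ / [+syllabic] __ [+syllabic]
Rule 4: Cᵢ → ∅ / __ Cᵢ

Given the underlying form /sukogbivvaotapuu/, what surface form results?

Rule 1 (stop-cluster i-epenthesis): /g/ and /b/ form a stop–stop cluster, so [i] is inserted between them. /sukogbivvaotapuu/ → sukogibivvaotapuu.
Rule 2 (intervocalic spirantization): /k/ is a stop between vowels /u/ and /o/, so it spirantizes to the fricative [x]. /b/ is a stop between vowels /i/ and /i/, so it spirantizes to the fricative [v]. /t/ is a stop between vowels /o/ and /a/, so it spirantizes to the fricative [s]. /p/ is a stop between vowels /a/ and /u/, so it spirantizes to the fricative [f]. /sukogibivvaotapuu/ → suxogivivvaosafuu.
Rule 3 (intervocalic h-deletion): no segment meets the environment; /suxogivivvaosafuu/ is unchanged.
Rule 4 (degemination): /vv/ is a geminate; the first /v/ deletes. /suxogivivvaosafuu/ → suxogivivaosafuu.

suxogivivaosafuu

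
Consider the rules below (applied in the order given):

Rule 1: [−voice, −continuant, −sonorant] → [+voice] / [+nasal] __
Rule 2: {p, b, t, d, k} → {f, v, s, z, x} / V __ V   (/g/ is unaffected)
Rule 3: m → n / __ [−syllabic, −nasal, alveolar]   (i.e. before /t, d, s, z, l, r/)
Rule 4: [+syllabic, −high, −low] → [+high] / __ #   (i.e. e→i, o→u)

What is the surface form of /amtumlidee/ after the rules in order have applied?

Rule 1 (post-nasal voicing): /t/ is a voiceless stop immediately after the nasal /m/, so it voices to [d]. /amtumlidee/ → amdumlidee.
Rule 2 (intervocalic spirantization): /d/ is a stop between vowels /i/ and /e/, so it spirantizes to the fricative [z]. /amdumlidee/ → amdumlizee.
Rule 3 (nasal place assimilation): /m/ precedes the alveolar consonant /d/, so it assimilates in place to [n]. /m/ precedes the alveolar consonant /l/, so it assimilates in place to [n]. /amdumlizee/ → andunlizee.
Rule 4 (final vowel raising): /e/ is a mid vowel in word-final position, so it raises to [i]. /andunlizee/ → andunlizei.

andunlizei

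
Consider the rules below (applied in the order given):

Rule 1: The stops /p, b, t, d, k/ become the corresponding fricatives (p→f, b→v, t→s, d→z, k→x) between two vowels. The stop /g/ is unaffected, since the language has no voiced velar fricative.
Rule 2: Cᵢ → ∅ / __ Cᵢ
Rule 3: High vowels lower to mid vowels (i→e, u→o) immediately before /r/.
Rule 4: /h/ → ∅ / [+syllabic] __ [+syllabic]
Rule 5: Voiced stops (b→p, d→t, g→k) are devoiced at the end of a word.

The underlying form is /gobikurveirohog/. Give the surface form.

govixorveerook

Rule 1 (intervocalic spirantization): /b/ is a stop between vowels /o/ and /i/, so it spirantizes to the fricative [v]. /k/ is a stop between vowels /i/ and /u/, so it spirantizes to the fricative [x]. /gobikurveirohog/ → govixurveirohog.
Rule 2 (degemination): no segment meets the environment; /govixurveirohog/ is unchanged.
Rule 3 (pre-rhotic lowering): /u/ is a high vowel immediately before /r/, so it lowers to [o]. /i/ is a high vowel immediately before /r/, so it lowers to [e]. /govixurveirohog/ → govixorveerohog.
Rule 4 (intervocalic h-deletion): /h/ occurs between vowels /o/ and /o/, so it deletes. /govixorveerohog/ → govixorveeroog.
Rule 5 (final devoicing): /g/ is a voiced stop in word-final position, so it devoices to [k]. /govixorveeroog/ → govixorveerook.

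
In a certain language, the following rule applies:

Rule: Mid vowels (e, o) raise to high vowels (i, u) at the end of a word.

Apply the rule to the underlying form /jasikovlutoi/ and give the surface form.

jasikovlutoi

No segment of /jasikovlutoi/ meets the structural description of the rule, so the form surfaces unchanged.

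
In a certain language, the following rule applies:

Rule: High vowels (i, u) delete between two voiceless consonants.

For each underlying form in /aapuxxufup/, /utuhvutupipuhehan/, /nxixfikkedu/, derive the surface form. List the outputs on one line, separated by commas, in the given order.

aapxxfp, uthvutpphehan, nxxfkkedu

/aapuxxufup/: /u/ is a high vowel flanked by voiceless consonants /p/ and /x/, so it deletes. /u/ is a high vowel flanked by voiceless consonants /x/ and /f/, so it deletes. /u/ is a high vowel flanked by voiceless consonants /f/ and /p/, so it deletes. → [aapxxfp].
/utuhvutupipuhehan/: /u/ is a high vowel flanked by voiceless consonants /t/ and /h/, so it deletes. /u/ is a high vowel flanked by voiceless consonants /t/ and /p/, so it deletes. /i/ is a high vowel flanked by voiceless consonants /p/ and /p/, so it deletes. /u/ is a high vowel flanked by voiceless consonants /p/ and /h/, so it deletes. → [uthvutpphehan].
/nxixfikkedu/: /i/ is a high vowel flanked by voiceless consonants /x/ and /x/, so it deletes. /i/ is a high vowel flanked by voiceless consonants /f/ and /k/, so it deletes. → [nxxfkkedu].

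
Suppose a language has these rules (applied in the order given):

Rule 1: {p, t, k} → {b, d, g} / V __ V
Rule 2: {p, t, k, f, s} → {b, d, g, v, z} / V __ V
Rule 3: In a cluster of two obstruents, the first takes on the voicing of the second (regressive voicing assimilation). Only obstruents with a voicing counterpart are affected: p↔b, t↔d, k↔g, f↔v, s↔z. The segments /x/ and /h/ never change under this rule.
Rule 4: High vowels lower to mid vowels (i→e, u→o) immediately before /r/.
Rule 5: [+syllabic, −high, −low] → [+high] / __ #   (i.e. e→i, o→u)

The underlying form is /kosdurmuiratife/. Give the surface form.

kozdormueradivi

Rule 1 (intervocalic voicing): /t/ is a voiceless stop between vowels /a/ and /i/, so it voices to [d]. /kosdurmuiratife/ → kosdurmuiradife.
Rule 2 (intervocalic voicing): /f/ is a voiceless obstruent between vowels /i/ and /e/, so it voices to [v]. /kosdurmuiradife/ → kosdurmuiradive.
Rule 3 (regressive voicing assimilation): /s/ precedes the voiced obstruent /d/, so it voices to [z] by assimilation. /kosdurmuiradive/ → kozdurmuiradive.
Rule 4 (pre-rhotic lowering): /u/ is a high vowel immediately before /r/, so it lowers to [o]. /i/ is a high vowel immediately before /r/, so it lowers to [e]. /kozdurmuiradive/ → kozdormueradive.
Rule 5 (final vowel raising): /e/ is a mid vowel in word-final position, so it raises to [i]. /kozdormueradive/ → kozdormueradivi.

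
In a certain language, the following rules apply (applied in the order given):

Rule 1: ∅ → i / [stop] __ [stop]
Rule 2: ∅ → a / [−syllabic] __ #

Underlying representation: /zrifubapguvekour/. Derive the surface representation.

Rule 1 (stop-cluster i-epenthesis): /p/ and /g/ form a stop–stop cluster, so [i] is inserted between them. /zrifubapguvekour/ → zrifubapiguvekour.
Rule 2 (final a-epenthesis): the form ends in the consonant /r/, so [a] is inserted word-finally. /zrifubapiguvekour/ → zrifubapiguvekoura.

zrifubapiguvekoura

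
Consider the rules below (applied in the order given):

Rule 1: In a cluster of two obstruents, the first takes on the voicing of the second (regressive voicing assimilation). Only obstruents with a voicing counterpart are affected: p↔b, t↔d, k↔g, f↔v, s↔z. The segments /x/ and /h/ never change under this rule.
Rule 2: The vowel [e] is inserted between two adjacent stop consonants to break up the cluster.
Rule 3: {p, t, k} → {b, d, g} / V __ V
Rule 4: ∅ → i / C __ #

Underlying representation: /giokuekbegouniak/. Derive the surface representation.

gioguegebegouniaki

Rule 1 (regressive voicing assimilation): /k/ precedes the voiced obstruent /b/, so it voices to [g] by assimilation. /giokuekbegouniak/ → giokuegbegouniak.
Rule 2 (stop-cluster e-epenthesis): /g/ and /b/ form a stop–stop cluster, so [e] is inserted between them. /giokuegbegouniak/ → giokuegebegouniak.
Rule 3 (intervocalic voicing): /k/ is a voiceless stop between vowels /o/ and /u/, so it voices to [g]. /giokuegebegouniak/ → gioguegebegouniak.
Rule 4 (final i-epenthesis): the form ends in the consonant /k/, so [i] is inserted word-finally. /gioguegebegouniak/ → gioguegebegouniaki.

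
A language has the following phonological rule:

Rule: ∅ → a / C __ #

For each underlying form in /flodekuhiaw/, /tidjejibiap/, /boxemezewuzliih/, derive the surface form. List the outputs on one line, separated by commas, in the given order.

/flodekuhiaw/: the form ends in the consonant /w/, so [a] is inserted word-finally. → [flodekuhiawa].
/tidjejibiap/: the form ends in the consonant /p/, so [a] is inserted word-finally. → [tidjejibiapa].
/boxemezewuzliih/: the form ends in the consonant /h/, so [a] is inserted word-finally. → [boxemezewuzliiha].

flodekuhiawa, tidjejibiapa, boxemezewuzliiha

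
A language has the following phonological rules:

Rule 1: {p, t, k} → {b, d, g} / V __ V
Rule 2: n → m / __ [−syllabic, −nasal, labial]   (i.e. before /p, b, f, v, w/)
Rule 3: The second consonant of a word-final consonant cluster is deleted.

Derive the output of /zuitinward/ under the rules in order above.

zuidimwar

Rule 1 (intervocalic voicing): /t/ is a voiceless stop between vowels /i/ and /i/, so it voices to [d]. /zuitinward/ → zuidinward.
Rule 2 (nasal place assimilation): /n/ precedes the labial consonant /w/, so it assimilates in place to [m]. /zuidinward/ → zuidimward.
Rule 3 (final cluster simplification): /d/ is the second consonant of a word-final cluster /rd/, so it deletes. /zuidimward/ → zuidimwar.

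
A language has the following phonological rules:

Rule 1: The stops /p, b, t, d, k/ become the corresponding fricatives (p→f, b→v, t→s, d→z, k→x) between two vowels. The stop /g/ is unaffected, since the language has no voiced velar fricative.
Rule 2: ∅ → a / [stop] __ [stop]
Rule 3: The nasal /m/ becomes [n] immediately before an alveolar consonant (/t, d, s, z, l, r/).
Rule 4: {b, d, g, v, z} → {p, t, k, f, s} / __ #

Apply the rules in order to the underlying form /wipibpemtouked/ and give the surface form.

wifibapentouxet

Rule 1 (intervocalic spirantization): /p/ is a stop between vowels /i/ and /i/, so it spirantizes to the fricative [f]. /k/ is a stop between vowels /u/ and /e/, so it spirantizes to the fricative [x]. /wipibpemtouked/ → wifibpemtouxed.
Rule 2 (stop-cluster a-epenthesis): /b/ and /p/ form a stop–stop cluster, so [a] is inserted between them. /wifibpemtouxed/ → wifibapemtouxed.
Rule 3 (nasal place assimilation): /m/ precedes the alveolar consonant /t/, so it assimilates in place to [n]. /wifibapemtouxed/ → wifibapentouxed.
Rule 4 (final devoicing): /d/ is a voiced obstruent in word-final position, so it devoices to [t]. /wifibapentouxed/ → wifibapentouxet.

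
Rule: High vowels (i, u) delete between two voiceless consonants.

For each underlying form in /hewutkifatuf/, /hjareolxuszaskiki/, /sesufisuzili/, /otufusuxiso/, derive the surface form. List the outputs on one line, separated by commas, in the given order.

/hewutkifatuf/: /i/ is a high vowel flanked by voiceless consonants /k/ and /f/, so it deletes. /u/ is a high vowel flanked by voiceless consonants /t/ and /f/, so it deletes. → [hewutkfatf].
/hjareolxuszaskiki/: /u/ is a high vowel flanked by voiceless consonants /x/ and /s/, so it deletes. /i/ is a high vowel flanked by voiceless consonants /k/ and /k/, so it deletes. → [hjareolxszaskki].
/sesufisuzili/: /u/ is a high vowel flanked by voiceless consonants /s/ and /f/, so it deletes. /i/ is a high vowel flanked by voiceless consonants /f/ and /s/, so it deletes. → [sesfsuzili].
/otufusuxiso/: /u/ is a high vowel flanked by voiceless consonants /t/ and /f/, so it deletes. /u/ is a high vowel flanked by voiceless consonants /f/ and /s/, so it deletes. /u/ is a high vowel flanked by voiceless consonants /s/ and /x/, so it deletes. /i/ is a high vowel flanked by voiceless consonants /x/ and /s/, so it deletes. → [otfsxso].

hewutkfatf, hjareolxszaskki, sesfsuzili, otfsxso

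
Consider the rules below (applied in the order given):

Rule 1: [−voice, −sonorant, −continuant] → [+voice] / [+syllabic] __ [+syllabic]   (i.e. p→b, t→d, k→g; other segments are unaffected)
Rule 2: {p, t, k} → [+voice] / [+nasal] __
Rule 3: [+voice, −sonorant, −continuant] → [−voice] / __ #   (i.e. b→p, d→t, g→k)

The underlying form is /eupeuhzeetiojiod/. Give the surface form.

Rule 1 (intervocalic voicing): /p/ is a voiceless stop between vowels /u/ and /e/, so it voices to [b]. /t/ is a voiceless stop between vowels /e/ and /i/, so it voices to [d]. /eupeuhzeetiojiod/ → eubeuhzeediojiod.
Rule 2 (post-nasal voicing): no segment meets the environment; /eubeuhzeediojiod/ is unchanged.
Rule 3 (final devoicing): /d/ is a voiced stop in word-final position, so it devoices to [t]. /eubeuhzeediojiod/ → eubeuhzeediojiot.

eubeuhzeediojiot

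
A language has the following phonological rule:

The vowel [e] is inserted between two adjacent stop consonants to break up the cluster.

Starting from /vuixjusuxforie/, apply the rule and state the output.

No segment of /vuixjusuxforie/ meets the structural description of the rule, so the form surfaces unchanged.

vuixjusuxforie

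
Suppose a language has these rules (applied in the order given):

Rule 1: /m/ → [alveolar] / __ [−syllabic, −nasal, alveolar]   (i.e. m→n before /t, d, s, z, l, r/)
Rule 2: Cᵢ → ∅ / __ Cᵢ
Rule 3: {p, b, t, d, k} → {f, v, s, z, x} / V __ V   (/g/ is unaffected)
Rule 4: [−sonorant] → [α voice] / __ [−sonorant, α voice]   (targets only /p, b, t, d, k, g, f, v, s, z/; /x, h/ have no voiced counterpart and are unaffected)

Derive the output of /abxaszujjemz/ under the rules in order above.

Rule 1 (nasal place assimilation): /m/ precedes the alveolar consonant /z/, so it assimilates in place to [n]. /abxaszujjemz/ → abxaszujjenz.
Rule 2 (degemination): /jj/ is a geminate; the first /j/ deletes. /abxaszujjenz/ → abxaszujenz.
Rule 3 (intervocalic spirantization): no segment meets the environment; /abxaszujenz/ is unchanged.
Rule 4 (regressive voicing assimilation): /b/ precedes the voiceless obstruent /x/, so it devoices to [p] by assimilation. /s/ precedes the voiced obstruent /z/, so it voices to [z] by assimilation. /abxaszujenz/ → apxazzujenz.

apxazzujenz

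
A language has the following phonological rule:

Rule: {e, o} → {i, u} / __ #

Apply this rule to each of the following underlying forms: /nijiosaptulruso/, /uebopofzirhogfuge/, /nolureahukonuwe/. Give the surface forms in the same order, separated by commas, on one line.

/nijiosaptulruso/: /o/ is a mid vowel in word-final position, so it raises to [u]. → [nijiosaptulrusu].
/uebopofzirhogfuge/: /e/ is a mid vowel in word-final position, so it raises to [i]. → [uebopofzirhogfugi].
/nolureahukonuwe/: /e/ is a mid vowel in word-final position, so it raises to [i]. → [nolureahukonuwi].

nijiosaptulrusu, uebopofzirhogfugi, nolureahukonuwi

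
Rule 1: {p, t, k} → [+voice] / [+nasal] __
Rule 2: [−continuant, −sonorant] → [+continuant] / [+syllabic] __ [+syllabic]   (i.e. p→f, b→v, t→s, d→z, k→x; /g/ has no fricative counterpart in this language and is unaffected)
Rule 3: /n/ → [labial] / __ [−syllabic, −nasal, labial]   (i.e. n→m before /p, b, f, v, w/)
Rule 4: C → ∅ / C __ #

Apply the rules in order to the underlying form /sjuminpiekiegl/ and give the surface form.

sjumimbiexieg

Rule 1 (post-nasal voicing): /p/ is a voiceless stop immediately after the nasal /n/, so it voices to [b]. /sjuminpiekiegl/ → sjuminbiekiegl.
Rule 2 (intervocalic spirantization): /k/ is a stop between vowels /e/ and /i/, so it spirantizes to the fricative [x]. /sjuminbiekiegl/ → sjuminbiexiegl.
Rule 3 (nasal place assimilation): /n/ precedes the labial consonant /b/, so it assimilates in place to [m]. /sjuminbiexiegl/ → sjumimbiexiegl.
Rule 4 (final cluster simplification): /l/ is the second consonant of a word-final cluster /gl/, so it deletes. /sjumimbiexiegl/ → sjumimbiexieg.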